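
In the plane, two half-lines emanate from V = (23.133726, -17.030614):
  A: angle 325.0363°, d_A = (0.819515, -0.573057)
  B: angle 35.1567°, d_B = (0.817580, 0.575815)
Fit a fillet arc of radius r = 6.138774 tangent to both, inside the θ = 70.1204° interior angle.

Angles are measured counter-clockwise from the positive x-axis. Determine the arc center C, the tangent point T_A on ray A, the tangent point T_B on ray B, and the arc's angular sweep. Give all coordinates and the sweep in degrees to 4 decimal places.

center=(33.8203,-17.0126) T_A=(30.3024,-22.0434) T_B=(30.2855,-11.9937) sweep=109.8796

bisector direction at 0.0965° = (0.999999,0.001684)
center distance |VC| = r/sin(θ/2) = 6.138774/sin(35.0602°) = 10.686596
C = V + |VC|·bis = (33.8203,-17.0126)
T_A = V + ((C−V)·d_A)·d_A = V + 8.7475·d_A = (30.3024,-22.0434)
T_B = V + ((C−V)·d_B)·d_B = V + 8.7475·d_B = (30.2855,-11.9937)
sweep = 180° − θ = 109.8796°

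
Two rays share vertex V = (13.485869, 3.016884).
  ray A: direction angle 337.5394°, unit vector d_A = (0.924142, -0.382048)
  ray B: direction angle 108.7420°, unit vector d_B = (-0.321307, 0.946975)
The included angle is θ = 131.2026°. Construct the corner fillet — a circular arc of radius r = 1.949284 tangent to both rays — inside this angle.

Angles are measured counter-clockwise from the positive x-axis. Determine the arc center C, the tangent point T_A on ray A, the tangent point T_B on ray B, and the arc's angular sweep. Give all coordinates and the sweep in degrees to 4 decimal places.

center=(15.0477,4.4805) T_A=(14.3030,2.6791) T_B=(13.2018,3.8542) sweep=48.7974

bisector direction at 43.1407° = (0.729677,0.683792)
center distance |VC| = r/sin(θ/2) = 1.949284/sin(65.6013°) = 2.140440
C = V + |VC|·bis = (15.0477,4.4805)
T_A = V + ((C−V)·d_A)·d_A = V + 0.8842·d_A = (14.3030,2.6791)
T_B = V + ((C−V)·d_B)·d_B = V + 0.8842·d_B = (13.2018,3.8542)
sweep = 180° − θ = 48.7974°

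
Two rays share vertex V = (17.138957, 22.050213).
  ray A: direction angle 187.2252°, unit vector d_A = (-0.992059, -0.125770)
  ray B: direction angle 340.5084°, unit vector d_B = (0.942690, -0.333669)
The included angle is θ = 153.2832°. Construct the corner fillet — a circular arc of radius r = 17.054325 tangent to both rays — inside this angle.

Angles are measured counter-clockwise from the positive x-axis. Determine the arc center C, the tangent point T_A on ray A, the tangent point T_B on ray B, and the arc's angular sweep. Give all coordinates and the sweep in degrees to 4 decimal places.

center=(15.2662,4.6220) T_A=(13.1213,21.5409) T_B=(20.9567,20.6989) sweep=26.7168

bisector direction at 263.8668° = (-0.106840,-0.994276)
center distance |VC| = r/sin(θ/2) = 17.054325/sin(76.6416°) = 17.528580
C = V + |VC|·bis = (15.2662,4.6220)
T_A = V + ((C−V)·d_A)·d_A = V + 4.0498·d_A = (13.1213,21.5409)
T_B = V + ((C−V)·d_B)·d_B = V + 4.0498·d_B = (20.9567,20.6989)
sweep = 180° − θ = 26.7168°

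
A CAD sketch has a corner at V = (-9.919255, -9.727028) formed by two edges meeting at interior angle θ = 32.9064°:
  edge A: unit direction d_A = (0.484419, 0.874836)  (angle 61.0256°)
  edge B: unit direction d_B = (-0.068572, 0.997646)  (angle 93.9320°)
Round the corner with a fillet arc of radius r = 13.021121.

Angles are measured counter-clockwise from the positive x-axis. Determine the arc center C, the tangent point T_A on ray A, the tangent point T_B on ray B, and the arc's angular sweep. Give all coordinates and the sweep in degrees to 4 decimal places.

bisector direction at 77.4788° = (0.216801,0.976216)
center distance |VC| = r/sin(θ/2) = 13.021121/sin(16.4532°) = 45.973328
C = V + |VC|·bis = (0.0478,35.1529)
T_A = V + ((C−V)·d_A)·d_A = V + 44.0908·d_A = (11.4391,28.8452)
T_B = V + ((C−V)·d_B)·d_B = V + 44.0908·d_B = (-12.9427,34.2600)
sweep = 180° − θ = 147.0936°

center=(0.0478,35.1529) T_A=(11.4391,28.8452) T_B=(-12.9427,34.2600) sweep=147.0936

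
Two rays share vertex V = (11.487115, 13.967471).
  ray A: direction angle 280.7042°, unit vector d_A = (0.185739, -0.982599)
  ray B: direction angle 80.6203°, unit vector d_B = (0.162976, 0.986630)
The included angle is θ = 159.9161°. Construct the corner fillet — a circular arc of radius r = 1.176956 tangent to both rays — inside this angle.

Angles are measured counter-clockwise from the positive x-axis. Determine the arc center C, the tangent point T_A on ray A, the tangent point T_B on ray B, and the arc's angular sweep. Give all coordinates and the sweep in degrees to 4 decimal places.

bisector direction at 0.6622° = (0.999933,0.011558)
center distance |VC| = r/sin(θ/2) = 1.176956/sin(79.9581°) = 1.195267
C = V + |VC|·bis = (12.6823,13.9813)
T_A = V + ((C−V)·d_A)·d_A = V + 0.2084·d_A = (11.5258,13.7627)
T_B = V + ((C−V)·d_B)·d_B = V + 0.2084·d_B = (11.5211,14.1731)
sweep = 180° − θ = 20.0839°

center=(12.6823,13.9813) T_A=(11.5258,13.7627) T_B=(11.5211,14.1731) sweep=20.0839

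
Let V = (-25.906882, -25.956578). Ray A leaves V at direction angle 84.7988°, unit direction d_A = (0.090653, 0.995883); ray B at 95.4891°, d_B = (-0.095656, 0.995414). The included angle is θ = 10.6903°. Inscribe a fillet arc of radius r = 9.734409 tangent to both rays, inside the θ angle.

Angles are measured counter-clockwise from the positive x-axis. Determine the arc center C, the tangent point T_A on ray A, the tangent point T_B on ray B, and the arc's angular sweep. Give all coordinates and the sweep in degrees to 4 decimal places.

center=(-26.1694,78.5398) T_A=(-16.4751,77.6573) T_B=(-35.8592,77.6086) sweep=169.3097

bisector direction at 90.1440° = (-0.002512,0.999997)
center distance |VC| = r/sin(θ/2) = 9.734409/sin(5.3452°) = 104.496672
C = V + |VC|·bis = (-26.1694,78.5398)
T_A = V + ((C−V)·d_A)·d_A = V + 104.0423·d_A = (-16.4751,77.6573)
T_B = V + ((C−V)·d_B)·d_B = V + 104.0423·d_B = (-35.8592,77.6086)
sweep = 180° − θ = 169.3097°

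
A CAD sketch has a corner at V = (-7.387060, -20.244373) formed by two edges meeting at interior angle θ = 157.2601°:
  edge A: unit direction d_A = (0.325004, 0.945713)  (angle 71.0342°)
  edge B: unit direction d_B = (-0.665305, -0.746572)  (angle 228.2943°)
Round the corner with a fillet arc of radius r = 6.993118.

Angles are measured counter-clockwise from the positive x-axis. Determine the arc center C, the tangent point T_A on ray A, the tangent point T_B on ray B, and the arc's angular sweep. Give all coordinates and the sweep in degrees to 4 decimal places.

center=(-13.5435,-16.6417) T_A=(-6.9300,-18.9145) T_B=(-8.3226,-21.2942) sweep=22.7399

bisector direction at 149.6643° = (-0.863081,0.505066)
center distance |VC| = r/sin(θ/2) = 6.993118/sin(78.6300°) = 7.133107
C = V + |VC|·bis = (-13.5435,-16.6417)
T_A = V + ((C−V)·d_A)·d_A = V + 1.4062·d_A = (-6.9300,-18.9145)
T_B = V + ((C−V)·d_B)·d_B = V + 1.4062·d_B = (-8.3226,-21.2942)
sweep = 180° − θ = 22.7399°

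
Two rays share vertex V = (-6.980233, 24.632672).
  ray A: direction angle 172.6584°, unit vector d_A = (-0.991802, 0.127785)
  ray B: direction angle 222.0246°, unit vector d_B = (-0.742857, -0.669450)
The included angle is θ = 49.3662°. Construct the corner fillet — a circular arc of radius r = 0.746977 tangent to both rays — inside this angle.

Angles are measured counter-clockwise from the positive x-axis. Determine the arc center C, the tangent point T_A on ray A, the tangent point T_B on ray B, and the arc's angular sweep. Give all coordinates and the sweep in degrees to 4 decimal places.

bisector direction at 197.3415° = (-0.954545,-0.298066)
center distance |VC| = r/sin(θ/2) = 0.746977/sin(24.6831°) = 1.788742
C = V + |VC|·bis = (-8.6877,24.0995)
T_A = V + ((C−V)·d_A)·d_A = V + 1.6253·d_A = (-8.5922,24.8404)
T_B = V + ((C−V)·d_B)·d_B = V + 1.6253·d_B = (-8.1876,23.5446)
sweep = 180° − θ = 130.6338°

center=(-8.6877,24.0995) T_A=(-8.5922,24.8404) T_B=(-8.1876,23.5446) sweep=130.6338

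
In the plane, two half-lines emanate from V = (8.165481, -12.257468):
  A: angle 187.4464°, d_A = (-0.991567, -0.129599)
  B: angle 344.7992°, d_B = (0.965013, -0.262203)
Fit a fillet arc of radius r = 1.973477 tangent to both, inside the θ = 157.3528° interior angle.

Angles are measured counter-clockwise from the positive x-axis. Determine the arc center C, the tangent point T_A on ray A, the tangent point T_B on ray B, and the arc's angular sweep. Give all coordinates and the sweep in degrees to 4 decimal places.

center=(8.0294,-14.2655) T_A=(7.7736,-12.3087) T_B=(8.5468,-12.3611) sweep=22.6472

bisector direction at 266.1228° = (-0.067618,-0.997711)
center distance |VC| = r/sin(θ/2) = 1.973477/sin(78.6764°) = 2.012656
C = V + |VC|·bis = (8.0294,-14.2655)
T_A = V + ((C−V)·d_A)·d_A = V + 0.3952·d_A = (7.7736,-12.3087)
T_B = V + ((C−V)·d_B)·d_B = V + 0.3952·d_B = (8.5468,-12.3611)
sweep = 180° − θ = 22.6472°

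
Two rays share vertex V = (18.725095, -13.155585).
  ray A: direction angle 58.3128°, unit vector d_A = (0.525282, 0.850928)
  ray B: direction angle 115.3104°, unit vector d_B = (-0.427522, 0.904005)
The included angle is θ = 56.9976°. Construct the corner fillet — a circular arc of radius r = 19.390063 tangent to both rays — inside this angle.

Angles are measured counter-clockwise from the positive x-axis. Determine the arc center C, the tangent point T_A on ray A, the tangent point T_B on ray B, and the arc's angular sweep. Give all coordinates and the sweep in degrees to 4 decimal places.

bisector direction at 86.8116° = (0.055619,0.998452)
center distance |VC| = r/sin(θ/2) = 19.390063/sin(28.4988°) = 40.638070
C = V + |VC|·bis = (20.9854,27.4196)
T_A = V + ((C−V)·d_A)·d_A = V + 35.7138·d_A = (37.4849,17.2343)
T_B = V + ((C−V)·d_B)·d_B = V + 35.7138·d_B = (3.4566,19.1299)
sweep = 180° − θ = 123.0024°

center=(20.9854,27.4196) T_A=(37.4849,17.2343) T_B=(3.4566,19.1299) sweep=123.0024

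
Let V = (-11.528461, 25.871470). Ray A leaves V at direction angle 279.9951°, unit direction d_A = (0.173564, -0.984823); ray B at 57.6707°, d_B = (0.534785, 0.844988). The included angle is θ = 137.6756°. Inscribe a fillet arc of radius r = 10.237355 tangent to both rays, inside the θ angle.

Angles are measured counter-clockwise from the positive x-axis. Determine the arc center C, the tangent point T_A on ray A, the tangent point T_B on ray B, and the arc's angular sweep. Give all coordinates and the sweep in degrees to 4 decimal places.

center=(-0.7586,23.7454) T_A=(-10.8406,21.9686) T_B=(-9.4091,29.2202) sweep=42.3244

bisector direction at 348.8329° = (0.981067,-0.193671)
center distance |VC| = r/sin(θ/2) = 10.237355/sin(68.8378°) = 10.977665
C = V + |VC|·bis = (-0.7586,23.7454)
T_A = V + ((C−V)·d_A)·d_A = V + 3.9630·d_A = (-10.8406,21.9686)
T_B = V + ((C−V)·d_B)·d_B = V + 3.9630·d_B = (-9.4091,29.2202)
sweep = 180° − θ = 42.3244°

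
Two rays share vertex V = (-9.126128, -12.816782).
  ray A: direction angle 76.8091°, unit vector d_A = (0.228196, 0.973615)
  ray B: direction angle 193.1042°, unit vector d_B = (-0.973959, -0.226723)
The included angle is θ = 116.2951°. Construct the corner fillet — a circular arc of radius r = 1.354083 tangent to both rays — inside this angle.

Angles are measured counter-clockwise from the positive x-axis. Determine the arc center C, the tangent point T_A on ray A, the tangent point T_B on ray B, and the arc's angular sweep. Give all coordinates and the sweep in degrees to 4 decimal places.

center=(-10.2525,-11.6887) T_A=(-8.9342,-11.9977) T_B=(-9.9455,-13.0075) sweep=63.7049

bisector direction at 134.9566° = (-0.706572,0.707642)
center distance |VC| = r/sin(θ/2) = 1.354083/sin(58.1476°) = 1.594145
C = V + |VC|·bis = (-10.2525,-11.6887)
T_A = V + ((C−V)·d_A)·d_A = V + 0.8413·d_A = (-8.9342,-11.9977)
T_B = V + ((C−V)·d_B)·d_B = V + 0.8413·d_B = (-9.9455,-13.0075)
sweep = 180° − θ = 63.7049°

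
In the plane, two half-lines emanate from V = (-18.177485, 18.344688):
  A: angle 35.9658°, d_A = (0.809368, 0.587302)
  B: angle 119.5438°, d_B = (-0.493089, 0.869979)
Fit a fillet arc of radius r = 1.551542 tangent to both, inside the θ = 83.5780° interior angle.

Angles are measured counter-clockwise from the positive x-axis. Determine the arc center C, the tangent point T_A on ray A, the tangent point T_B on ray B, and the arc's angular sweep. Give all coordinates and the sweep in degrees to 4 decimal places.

bisector direction at 77.7548° = (0.212096,0.977249)
center distance |VC| = r/sin(θ/2) = 1.551542/sin(41.7890°) = 2.328282
C = V + |VC|·bis = (-17.6837,20.6200)
T_A = V + ((C−V)·d_A)·d_A = V + 1.7360·d_A = (-16.7724,19.3642)
T_B = V + ((C−V)·d_B)·d_B = V + 1.7360·d_B = (-19.0335,19.8550)
sweep = 180° − θ = 96.4220°

center=(-17.6837,20.6200) T_A=(-16.7724,19.3642) T_B=(-19.0335,19.8550) sweep=96.4220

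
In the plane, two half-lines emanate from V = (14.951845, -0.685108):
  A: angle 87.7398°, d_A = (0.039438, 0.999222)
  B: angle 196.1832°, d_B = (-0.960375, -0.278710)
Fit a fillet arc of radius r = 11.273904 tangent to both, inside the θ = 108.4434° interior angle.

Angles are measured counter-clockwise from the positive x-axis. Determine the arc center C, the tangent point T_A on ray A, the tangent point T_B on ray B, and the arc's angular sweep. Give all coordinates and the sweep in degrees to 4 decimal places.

center=(4.0071,7.8777) T_A=(15.2723,7.4331) T_B=(7.1493,-2.9495) sweep=71.5566

bisector direction at 141.9615° = (-0.787597,0.616191)
center distance |VC| = r/sin(θ/2) = 11.273904/sin(54.2217°) = 13.896349
C = V + |VC|·bis = (4.0071,7.8777)
T_A = V + ((C−V)·d_A)·d_A = V + 8.1245·d_A = (15.2723,7.4331)
T_B = V + ((C−V)·d_B)·d_B = V + 8.1245·d_B = (7.1493,-2.9495)
sweep = 180° − θ = 71.5566°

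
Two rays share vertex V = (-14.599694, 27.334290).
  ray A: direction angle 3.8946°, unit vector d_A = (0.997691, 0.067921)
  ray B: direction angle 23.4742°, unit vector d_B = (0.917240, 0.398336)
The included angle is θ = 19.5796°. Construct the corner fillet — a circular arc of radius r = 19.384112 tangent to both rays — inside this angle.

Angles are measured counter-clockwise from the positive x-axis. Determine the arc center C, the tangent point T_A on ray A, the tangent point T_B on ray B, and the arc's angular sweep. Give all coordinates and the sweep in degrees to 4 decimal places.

bisector direction at 13.6844° = (0.971614,0.236574)
center distance |VC| = r/sin(θ/2) = 19.384112/sin(9.7898°) = 114.001341
C = V + |VC|·bis = (96.1656,54.3040)
T_A = V + ((C−V)·d_A)·d_A = V + 112.3413·d_A = (97.4821,34.9647)
T_B = V + ((C−V)·d_B)·d_B = V + 112.3413·d_B = (88.4442,72.0839)
sweep = 180° − θ = 160.4204°

center=(96.1656,54.3040) T_A=(97.4821,34.9647) T_B=(88.4442,72.0839) sweep=160.4204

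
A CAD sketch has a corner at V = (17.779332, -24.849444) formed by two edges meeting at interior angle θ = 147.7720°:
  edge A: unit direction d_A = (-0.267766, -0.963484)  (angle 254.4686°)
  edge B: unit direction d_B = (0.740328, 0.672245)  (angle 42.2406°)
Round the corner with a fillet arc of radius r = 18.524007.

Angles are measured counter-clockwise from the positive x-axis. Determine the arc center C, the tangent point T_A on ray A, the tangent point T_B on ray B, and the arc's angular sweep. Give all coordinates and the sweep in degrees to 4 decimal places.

bisector direction at 328.3546° = (0.851311,-0.524661)
center distance |VC| = r/sin(θ/2) = 18.524007/sin(73.8860°) = 19.281553
C = V + |VC|·bis = (34.1939,-34.9657)
T_A = V + ((C−V)·d_A)·d_A = V + 5.3516·d_A = (16.3464,-30.0056)
T_B = V + ((C−V)·d_B)·d_B = V + 5.3516·d_B = (21.7413,-21.2519)
sweep = 180° − θ = 32.2280°

center=(34.1939,-34.9657) T_A=(16.3464,-30.0056) T_B=(21.7413,-21.2519) sweep=32.2280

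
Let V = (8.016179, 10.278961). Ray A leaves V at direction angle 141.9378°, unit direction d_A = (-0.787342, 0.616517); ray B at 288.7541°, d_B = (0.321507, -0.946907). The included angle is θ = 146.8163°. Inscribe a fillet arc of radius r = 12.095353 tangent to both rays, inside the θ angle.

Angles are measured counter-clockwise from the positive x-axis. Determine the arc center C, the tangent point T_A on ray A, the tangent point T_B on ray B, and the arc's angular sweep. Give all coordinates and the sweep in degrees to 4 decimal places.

center=(-2.2783,2.9777) T_A=(5.1787,12.5008) T_B=(9.1749,6.8664) sweep=33.1837

bisector direction at 215.3460° = (-0.815674,-0.578512)
center distance |VC| = r/sin(θ/2) = 12.095353/sin(73.4082°) = 12.620845
C = V + |VC|·bis = (-2.2783,2.9777)
T_A = V + ((C−V)·d_A)·d_A = V + 3.6039·d_A = (5.1787,12.5008)
T_B = V + ((C−V)·d_B)·d_B = V + 3.6039·d_B = (9.1749,6.8664)
sweep = 180° − θ = 33.1837°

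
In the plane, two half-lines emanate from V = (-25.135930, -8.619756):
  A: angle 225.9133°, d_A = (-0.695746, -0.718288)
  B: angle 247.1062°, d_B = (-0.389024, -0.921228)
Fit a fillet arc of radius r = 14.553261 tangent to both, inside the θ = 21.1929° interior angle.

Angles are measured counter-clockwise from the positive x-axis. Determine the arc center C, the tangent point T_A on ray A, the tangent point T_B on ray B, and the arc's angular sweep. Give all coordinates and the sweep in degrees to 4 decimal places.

bisector direction at 236.5097° = (-0.551795,-0.833980)
center distance |VC| = r/sin(θ/2) = 14.553261/sin(10.5965°) = 79.140929
C = V + |VC|·bis = (-68.8055,-74.6217)
T_A = V + ((C−V)·d_A)·d_A = V + 77.7913·d_A = (-79.2589,-64.4963)
T_B = V + ((C−V)·d_B)·d_B = V + 77.7913·d_B = (-55.3986,-80.2833)
sweep = 180° − θ = 158.8071°

center=(-68.8055,-74.6217) T_A=(-79.2589,-64.4963) T_B=(-55.3986,-80.2833) sweep=158.8071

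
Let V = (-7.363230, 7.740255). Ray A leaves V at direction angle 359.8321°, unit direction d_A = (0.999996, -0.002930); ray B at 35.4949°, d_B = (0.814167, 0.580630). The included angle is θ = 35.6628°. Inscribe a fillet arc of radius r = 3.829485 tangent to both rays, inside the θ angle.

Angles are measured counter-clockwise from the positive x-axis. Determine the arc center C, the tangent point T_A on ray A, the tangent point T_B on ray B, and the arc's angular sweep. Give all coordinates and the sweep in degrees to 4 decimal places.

bisector direction at 17.6635° = (0.952855,0.303426)
center distance |VC| = r/sin(θ/2) = 3.829485/sin(17.8314°) = 12.505786
C = V + |VC|·bis = (4.5530,11.5348)
T_A = V + ((C−V)·d_A)·d_A = V + 11.9050·d_A = (4.5417,7.7054)
T_B = V + ((C−V)·d_B)·d_B = V + 11.9050·d_B = (2.3295,14.6527)
sweep = 180° − θ = 144.3372°

center=(4.5530,11.5348) T_A=(4.5417,7.7054) T_B=(2.3295,14.6527) sweep=144.3372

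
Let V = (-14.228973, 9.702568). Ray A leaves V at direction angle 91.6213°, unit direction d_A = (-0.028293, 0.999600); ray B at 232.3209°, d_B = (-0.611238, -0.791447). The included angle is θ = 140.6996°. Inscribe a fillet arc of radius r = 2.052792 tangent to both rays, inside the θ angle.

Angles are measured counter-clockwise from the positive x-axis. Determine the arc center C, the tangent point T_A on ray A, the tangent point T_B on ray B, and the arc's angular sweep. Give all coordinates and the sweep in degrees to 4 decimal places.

bisector direction at 161.9711° = (-0.950901,0.309497)
center distance |VC| = r/sin(θ/2) = 2.052792/sin(70.3498°) = 2.179733
C = V + |VC|·bis = (-16.3017,10.3772)
T_A = V + ((C−V)·d_A)·d_A = V + 0.7330·d_A = (-14.2497,10.4353)
T_B = V + ((C−V)·d_B)·d_B = V + 0.7330·d_B = (-14.6770,9.1224)
sweep = 180° − θ = 39.3004°

center=(-16.3017,10.3772) T_A=(-14.2497,10.4353) T_B=(-14.6770,9.1224) sweep=39.3004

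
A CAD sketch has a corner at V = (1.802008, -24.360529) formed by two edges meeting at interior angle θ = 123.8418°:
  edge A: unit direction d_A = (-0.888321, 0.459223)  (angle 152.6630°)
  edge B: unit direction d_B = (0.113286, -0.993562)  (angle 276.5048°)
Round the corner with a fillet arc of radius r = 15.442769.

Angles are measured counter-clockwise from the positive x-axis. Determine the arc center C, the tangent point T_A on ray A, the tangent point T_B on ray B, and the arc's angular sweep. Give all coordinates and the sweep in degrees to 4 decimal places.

bisector direction at 214.5839° = (-0.823296,-0.567612)
center distance |VC| = r/sin(θ/2) = 15.442769/sin(61.9209°) = 17.502882
C = V + |VC|·bis = (-12.6080,-34.2954)
T_A = V + ((C−V)·d_A)·d_A = V + 8.2384·d_A = (-5.5164,-20.5772)
T_B = V + ((C−V)·d_B)·d_B = V + 8.2384·d_B = (2.7353,-32.5459)
sweep = 180° − θ = 56.1582°

center=(-12.6080,-34.2954) T_A=(-5.5164,-20.5772) T_B=(2.7353,-32.5459) sweep=56.1582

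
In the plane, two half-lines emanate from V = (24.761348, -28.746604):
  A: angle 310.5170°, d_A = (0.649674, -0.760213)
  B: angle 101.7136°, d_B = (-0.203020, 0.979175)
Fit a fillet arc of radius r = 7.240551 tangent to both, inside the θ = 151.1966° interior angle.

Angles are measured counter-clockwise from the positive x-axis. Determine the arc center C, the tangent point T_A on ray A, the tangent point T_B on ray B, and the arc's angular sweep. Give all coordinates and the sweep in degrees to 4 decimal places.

center=(31.4736,-25.4561) T_A=(25.9693,-30.1601) T_B=(24.3839,-26.9260) sweep=28.8034

bisector direction at 26.1153° = (0.897910,0.440179)
center distance |VC| = r/sin(θ/2) = 7.240551/sin(75.5983°) = 7.475462
C = V + |VC|·bis = (31.4736,-25.4561)
T_A = V + ((C−V)·d_A)·d_A = V + 1.8593·d_A = (25.9693,-30.1601)
T_B = V + ((C−V)·d_B)·d_B = V + 1.8593·d_B = (24.3839,-26.9260)
sweep = 180° − θ = 28.8034°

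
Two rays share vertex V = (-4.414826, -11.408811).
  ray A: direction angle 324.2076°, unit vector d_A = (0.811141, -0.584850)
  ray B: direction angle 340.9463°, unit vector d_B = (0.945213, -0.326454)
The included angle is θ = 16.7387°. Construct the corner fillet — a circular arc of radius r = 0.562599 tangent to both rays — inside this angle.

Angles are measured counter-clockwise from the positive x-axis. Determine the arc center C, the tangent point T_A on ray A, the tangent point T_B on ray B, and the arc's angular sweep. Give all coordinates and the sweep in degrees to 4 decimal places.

bisector direction at 332.5770° = (0.887630,-0.460557)
center distance |VC| = r/sin(θ/2) = 0.562599/sin(8.3694°) = 3.865231
C = V + |VC|·bis = (-0.9839,-13.1890)
T_A = V + ((C−V)·d_A)·d_A = V + 3.8241·d_A = (-1.3130,-13.6453)
T_B = V + ((C−V)·d_B)·d_B = V + 3.8241·d_B = (-0.8003,-12.6572)
sweep = 180° − θ = 163.2613°

center=(-0.9839,-13.1890) T_A=(-1.3130,-13.6453) T_B=(-0.8003,-12.6572) sweep=163.2613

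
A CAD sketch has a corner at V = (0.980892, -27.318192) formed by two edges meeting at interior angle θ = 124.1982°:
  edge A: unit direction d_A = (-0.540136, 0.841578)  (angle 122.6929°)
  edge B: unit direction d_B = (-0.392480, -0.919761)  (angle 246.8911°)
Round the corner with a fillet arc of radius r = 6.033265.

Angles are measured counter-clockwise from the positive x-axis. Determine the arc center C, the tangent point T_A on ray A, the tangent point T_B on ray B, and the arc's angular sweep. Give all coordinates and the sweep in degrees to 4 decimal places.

center=(-5.8221,-27.8885) T_A=(-0.7446,-24.6297) T_B=(-0.2729,-30.2564) sweep=55.8018

bisector direction at 184.7920° = (-0.996505,-0.083539)
center distance |VC| = r/sin(θ/2) = 6.033265/sin(62.0991°) = 6.826827
C = V + |VC|·bis = (-5.8221,-27.8885)
T_A = V + ((C−V)·d_A)·d_A = V + 3.1946·d_A = (-0.7446,-24.6297)
T_B = V + ((C−V)·d_B)·d_B = V + 3.1946·d_B = (-0.2729,-30.2564)
sweep = 180° − θ = 55.8018°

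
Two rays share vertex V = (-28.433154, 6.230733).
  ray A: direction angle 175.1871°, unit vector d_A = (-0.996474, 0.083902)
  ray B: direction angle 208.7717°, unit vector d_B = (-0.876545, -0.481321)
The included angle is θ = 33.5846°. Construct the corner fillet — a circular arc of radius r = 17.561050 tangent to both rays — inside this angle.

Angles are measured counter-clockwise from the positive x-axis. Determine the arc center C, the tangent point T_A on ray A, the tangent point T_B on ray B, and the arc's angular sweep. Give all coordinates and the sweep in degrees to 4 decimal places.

bisector direction at 191.9794° = (-0.978222,-0.207560)
center distance |VC| = r/sin(θ/2) = 17.561050/sin(16.7923°) = 60.785251
C = V + |VC|·bis = (-87.8946,-6.3859)
T_A = V + ((C−V)·d_A)·d_A = V + 58.1933·d_A = (-86.4212,11.1133)
T_B = V + ((C−V)·d_B)·d_B = V + 58.1933·d_B = (-79.4421,-21.7789)
sweep = 180° − θ = 146.4154°

center=(-87.8946,-6.3859) T_A=(-86.4212,11.1133) T_B=(-79.4421,-21.7789) sweep=146.4154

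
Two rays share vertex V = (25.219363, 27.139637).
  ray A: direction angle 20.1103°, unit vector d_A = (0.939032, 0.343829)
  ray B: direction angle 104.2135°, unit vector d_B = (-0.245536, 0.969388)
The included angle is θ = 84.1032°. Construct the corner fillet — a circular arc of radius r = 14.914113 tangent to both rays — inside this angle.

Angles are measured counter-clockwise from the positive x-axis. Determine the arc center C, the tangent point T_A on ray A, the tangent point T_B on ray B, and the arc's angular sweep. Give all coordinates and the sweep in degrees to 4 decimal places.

center=(35.6173,46.8293) T_A=(40.7452,32.8244) T_B=(21.1597,43.1673) sweep=95.8968

bisector direction at 62.1619° = (0.466975,0.884271)
center distance |VC| = r/sin(θ/2) = 14.914113/sin(42.0516°) = 22.266530
C = V + |VC|·bis = (35.6173,46.8293)
T_A = V + ((C−V)·d_A)·d_A = V + 16.5338·d_A = (40.7452,32.8244)
T_B = V + ((C−V)·d_B)·d_B = V + 16.5338·d_B = (21.1597,43.1673)
sweep = 180° − θ = 95.8968°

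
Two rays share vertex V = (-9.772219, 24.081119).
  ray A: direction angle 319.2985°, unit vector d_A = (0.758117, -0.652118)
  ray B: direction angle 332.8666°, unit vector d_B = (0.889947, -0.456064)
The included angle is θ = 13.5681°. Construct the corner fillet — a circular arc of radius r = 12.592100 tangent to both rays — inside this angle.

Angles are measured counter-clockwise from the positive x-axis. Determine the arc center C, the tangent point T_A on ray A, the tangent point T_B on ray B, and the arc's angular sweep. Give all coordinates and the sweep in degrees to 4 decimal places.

center=(78.6869,-35.4001) T_A=(70.4754,-44.9463) T_B=(84.4297,-24.1938) sweep=166.4319

bisector direction at 326.0826° = (0.829842,-0.557998)
center distance |VC| = r/sin(θ/2) = 12.592100/sin(6.7840°) = 106.597494
C = V + |VC|·bis = (78.6869,-35.4001)
T_A = V + ((C−V)·d_A)·d_A = V + 105.8511·d_A = (70.4754,-44.9463)
T_B = V + ((C−V)·d_B)·d_B = V + 105.8511·d_B = (84.4297,-24.1938)
sweep = 180° − θ = 166.4319°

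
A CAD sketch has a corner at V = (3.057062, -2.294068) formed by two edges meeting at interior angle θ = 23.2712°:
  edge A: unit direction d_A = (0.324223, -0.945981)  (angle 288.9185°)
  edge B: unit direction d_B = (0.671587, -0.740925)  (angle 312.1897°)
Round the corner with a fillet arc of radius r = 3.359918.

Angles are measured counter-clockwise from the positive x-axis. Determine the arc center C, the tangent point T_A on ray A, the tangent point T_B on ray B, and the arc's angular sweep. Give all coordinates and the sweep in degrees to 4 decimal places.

center=(11.5257,-16.6401) T_A=(8.3473,-17.7294) T_B=(14.0152,-14.3836) sweep=156.7288

bisector direction at 300.5541° = (0.508352,-0.861150)
center distance |VC| = r/sin(θ/2) = 3.359918/sin(11.6356°) = 16.659110
C = V + |VC|·bis = (11.5257,-16.6401)
T_A = V + ((C−V)·d_A)·d_A = V + 16.3168·d_A = (8.3473,-17.7294)
T_B = V + ((C−V)·d_B)·d_B = V + 16.3168·d_B = (14.0152,-14.3836)
sweep = 180° − θ = 156.7288°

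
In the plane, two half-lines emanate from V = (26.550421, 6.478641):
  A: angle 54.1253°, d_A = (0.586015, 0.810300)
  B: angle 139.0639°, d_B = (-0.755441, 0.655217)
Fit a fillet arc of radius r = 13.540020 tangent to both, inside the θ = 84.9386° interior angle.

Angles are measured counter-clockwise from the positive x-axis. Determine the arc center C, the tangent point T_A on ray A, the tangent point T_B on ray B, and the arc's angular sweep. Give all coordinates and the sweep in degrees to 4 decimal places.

bisector direction at 96.5946° = (-0.114844,0.993384)
center distance |VC| = r/sin(θ/2) = 13.540020/sin(42.4693°) = 20.053494
C = V + |VC|·bis = (24.2474,26.3995)
T_A = V + ((C−V)·d_A)·d_A = V + 14.7922·d_A = (35.2189,18.4648)
T_B = V + ((C−V)·d_B)·d_B = V + 14.7922·d_B = (15.3758,16.1708)
sweep = 180° − θ = 95.0614°

center=(24.2474,26.3995) T_A=(35.2189,18.4648) T_B=(15.3758,16.1708) sweep=95.0614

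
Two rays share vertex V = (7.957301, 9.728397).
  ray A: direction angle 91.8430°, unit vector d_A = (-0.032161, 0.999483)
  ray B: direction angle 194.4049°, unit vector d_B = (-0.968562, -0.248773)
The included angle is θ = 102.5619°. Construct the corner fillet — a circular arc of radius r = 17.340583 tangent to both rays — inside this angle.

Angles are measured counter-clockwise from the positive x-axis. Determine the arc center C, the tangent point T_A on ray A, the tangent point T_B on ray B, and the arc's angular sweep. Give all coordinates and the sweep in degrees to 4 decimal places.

bisector direction at 143.1240° = (-0.799936,0.600086)
center distance |VC| = r/sin(θ/2) = 17.340583/sin(51.2809°) = 22.225177
C = V + |VC|·bis = (-9.8214,23.0654)
T_A = V + ((C−V)·d_A)·d_A = V + 13.9019·d_A = (7.5102,23.6231)
T_B = V + ((C−V)·d_B)·d_B = V + 13.9019·d_B = (-5.5075,6.2700)
sweep = 180° − θ = 77.4381°

center=(-9.8214,23.0654) T_A=(7.5102,23.6231) T_B=(-5.5075,6.2700) sweep=77.4381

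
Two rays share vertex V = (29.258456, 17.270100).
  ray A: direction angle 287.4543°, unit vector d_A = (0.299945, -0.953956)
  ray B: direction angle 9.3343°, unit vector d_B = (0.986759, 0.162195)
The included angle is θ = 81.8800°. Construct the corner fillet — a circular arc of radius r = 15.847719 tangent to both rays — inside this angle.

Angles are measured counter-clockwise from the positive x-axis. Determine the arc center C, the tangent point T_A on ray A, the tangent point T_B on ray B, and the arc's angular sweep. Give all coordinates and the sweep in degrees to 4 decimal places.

center=(49.8563,4.5954) T_A=(34.7382,-0.1580) T_B=(47.2859,20.2333) sweep=98.1200

bisector direction at 328.3943° = (0.851675,-0.524071)
center distance |VC| = r/sin(θ/2) = 15.847719/sin(40.9400°) = 24.185083
C = V + |VC|·bis = (49.8563,4.5954)
T_A = V + ((C−V)·d_A)·d_A = V + 18.2693·d_A = (34.7382,-0.1580)
T_B = V + ((C−V)·d_B)·d_B = V + 18.2693·d_B = (47.2859,20.2333)
sweep = 180° − θ = 98.1200°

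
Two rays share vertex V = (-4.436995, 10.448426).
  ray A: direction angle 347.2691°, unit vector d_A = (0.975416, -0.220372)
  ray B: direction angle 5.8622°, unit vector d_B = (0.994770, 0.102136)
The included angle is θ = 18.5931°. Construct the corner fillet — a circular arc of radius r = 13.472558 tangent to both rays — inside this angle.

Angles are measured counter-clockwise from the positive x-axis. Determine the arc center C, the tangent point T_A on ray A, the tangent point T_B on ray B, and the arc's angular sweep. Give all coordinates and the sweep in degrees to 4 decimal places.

bisector direction at 356.5656° = (0.998204,-0.059905)
center distance |VC| = r/sin(θ/2) = 13.472558/sin(9.2965°) = 83.398484
C = V + |VC|·bis = (78.8117,5.4525)
T_A = V + ((C−V)·d_A)·d_A = V + 82.3031·d_A = (75.8427,-7.6889)
T_B = V + ((C−V)·d_B)·d_B = V + 82.3031·d_B = (77.4357,18.8546)
sweep = 180° − θ = 161.4069°

center=(78.8117,5.4525) T_A=(75.8427,-7.6889) T_B=(77.4357,18.8546) sweep=161.4069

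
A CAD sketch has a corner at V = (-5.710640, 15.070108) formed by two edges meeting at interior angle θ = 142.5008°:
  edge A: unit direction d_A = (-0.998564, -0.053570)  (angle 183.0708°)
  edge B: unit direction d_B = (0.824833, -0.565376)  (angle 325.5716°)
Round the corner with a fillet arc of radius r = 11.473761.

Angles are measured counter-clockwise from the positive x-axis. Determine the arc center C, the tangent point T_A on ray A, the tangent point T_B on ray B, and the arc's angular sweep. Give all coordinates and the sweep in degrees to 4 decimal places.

center=(-8.9851,3.4042) T_A=(-9.5998,14.8615) T_B=(-2.4981,12.8681) sweep=37.4992

bisector direction at 254.3212° = (-0.270244,-0.962792)
center distance |VC| = r/sin(θ/2) = 11.473761/sin(71.2504°) = 12.116769
C = V + |VC|·bis = (-8.9851,3.4042)
T_A = V + ((C−V)·d_A)·d_A = V + 3.8947·d_A = (-9.5998,14.8615)
T_B = V + ((C−V)·d_B)·d_B = V + 3.8947·d_B = (-2.4981,12.8681)
sweep = 180° − θ = 37.4992°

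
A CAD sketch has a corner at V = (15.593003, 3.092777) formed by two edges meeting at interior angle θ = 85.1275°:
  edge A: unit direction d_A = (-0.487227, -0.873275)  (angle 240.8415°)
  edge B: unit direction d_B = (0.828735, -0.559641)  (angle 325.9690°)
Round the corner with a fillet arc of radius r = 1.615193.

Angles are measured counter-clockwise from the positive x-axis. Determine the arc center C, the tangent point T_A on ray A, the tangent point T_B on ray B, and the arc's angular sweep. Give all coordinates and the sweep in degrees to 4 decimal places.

center=(16.1466,0.7699) T_A=(14.7361,1.5569) T_B=(17.0505,2.1085) sweep=94.8725

bisector direction at 283.4053° = (0.231837,-0.972755)
center distance |VC| = r/sin(θ/2) = 1.615193/sin(42.5637°) = 2.387890
C = V + |VC|·bis = (16.1466,0.7699)
T_A = V + ((C−V)·d_A)·d_A = V + 1.7587·d_A = (14.7361,1.5569)
T_B = V + ((C−V)·d_B)·d_B = V + 1.7587·d_B = (17.0505,2.1085)
sweep = 180° − θ = 94.8725°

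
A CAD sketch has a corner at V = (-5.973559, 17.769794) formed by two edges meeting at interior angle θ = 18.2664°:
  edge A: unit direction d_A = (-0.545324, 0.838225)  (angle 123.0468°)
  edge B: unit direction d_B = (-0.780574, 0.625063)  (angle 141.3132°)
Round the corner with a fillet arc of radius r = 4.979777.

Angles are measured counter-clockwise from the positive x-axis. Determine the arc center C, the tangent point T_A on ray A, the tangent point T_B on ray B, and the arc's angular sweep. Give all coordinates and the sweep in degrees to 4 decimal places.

center=(-27.0391,41.0181) T_A=(-22.8649,43.7337) T_B=(-30.1517,37.1310) sweep=161.7336

bisector direction at 132.1800° = (-0.671462,0.741039)
center distance |VC| = r/sin(θ/2) = 4.979777/sin(9.1332°) = 31.372588
C = V + |VC|·bis = (-27.0391,41.0181)
T_A = V + ((C−V)·d_A)·d_A = V + 30.9748·d_A = (-22.8649,43.7337)
T_B = V + ((C−V)·d_B)·d_B = V + 30.9748·d_B = (-30.1517,37.1310)
sweep = 180° − θ = 161.7336°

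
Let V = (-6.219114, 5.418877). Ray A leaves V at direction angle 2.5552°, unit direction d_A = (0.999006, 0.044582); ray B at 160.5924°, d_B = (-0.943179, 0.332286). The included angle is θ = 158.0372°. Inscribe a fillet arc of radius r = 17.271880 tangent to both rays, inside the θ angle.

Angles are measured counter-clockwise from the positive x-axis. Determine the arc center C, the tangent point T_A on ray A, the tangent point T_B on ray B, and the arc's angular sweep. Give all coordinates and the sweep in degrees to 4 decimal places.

center=(-3.6410,22.8230) T_A=(-2.8710,5.5683) T_B=(-9.3802,6.5325) sweep=21.9628

bisector direction at 81.5738° = (0.146535,0.989205)
center distance |VC| = r/sin(θ/2) = 17.271880/sin(79.0186°) = 17.594043
C = V + |VC|·bis = (-3.6410,22.8230)
T_A = V + ((C−V)·d_A)·d_A = V + 3.3515·d_A = (-2.8710,5.5683)
T_B = V + ((C−V)·d_B)·d_B = V + 3.3515·d_B = (-9.3802,6.5325)
sweep = 180° − θ = 21.9628°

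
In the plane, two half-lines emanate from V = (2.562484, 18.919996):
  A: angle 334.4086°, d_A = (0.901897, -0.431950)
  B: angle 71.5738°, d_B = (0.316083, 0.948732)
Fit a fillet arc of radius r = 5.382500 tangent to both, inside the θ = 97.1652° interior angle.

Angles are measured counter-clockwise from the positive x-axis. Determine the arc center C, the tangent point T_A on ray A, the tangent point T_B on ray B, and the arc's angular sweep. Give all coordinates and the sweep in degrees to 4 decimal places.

center=(9.1699,21.7235) T_A=(6.8449,16.8690) T_B=(4.0633,23.4248) sweep=82.8348

bisector direction at 22.9912° = (0.920565,0.390590)
center distance |VC| = r/sin(θ/2) = 5.382500/sin(48.5826°) = 7.177526
C = V + |VC|·bis = (9.1699,21.7235)
T_A = V + ((C−V)·d_A)·d_A = V + 4.7482·d_A = (6.8449,16.8690)
T_B = V + ((C−V)·d_B)·d_B = V + 4.7482·d_B = (4.0633,23.4248)
sweep = 180° − θ = 82.8348°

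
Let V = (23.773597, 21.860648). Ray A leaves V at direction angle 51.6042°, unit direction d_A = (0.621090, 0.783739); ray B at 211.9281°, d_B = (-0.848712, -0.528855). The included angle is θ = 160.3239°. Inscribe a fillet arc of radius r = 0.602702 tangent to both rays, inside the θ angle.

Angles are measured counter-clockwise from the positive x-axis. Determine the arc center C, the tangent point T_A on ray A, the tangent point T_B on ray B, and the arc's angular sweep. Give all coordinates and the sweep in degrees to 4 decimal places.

bisector direction at 131.7661° = (-0.666092,0.745870)
center distance |VC| = r/sin(θ/2) = 0.602702/sin(80.1620°) = 0.611697
C = V + |VC|·bis = (23.3662,22.3169)
T_A = V + ((C−V)·d_A)·d_A = V + 0.1045·d_A = (23.8385,21.9426)
T_B = V + ((C−V)·d_B)·d_B = V + 0.1045·d_B = (23.6849,21.8054)
sweep = 180° − θ = 19.6761°

center=(23.3662,22.3169) T_A=(23.8385,21.9426) T_B=(23.6849,21.8054) sweep=19.6761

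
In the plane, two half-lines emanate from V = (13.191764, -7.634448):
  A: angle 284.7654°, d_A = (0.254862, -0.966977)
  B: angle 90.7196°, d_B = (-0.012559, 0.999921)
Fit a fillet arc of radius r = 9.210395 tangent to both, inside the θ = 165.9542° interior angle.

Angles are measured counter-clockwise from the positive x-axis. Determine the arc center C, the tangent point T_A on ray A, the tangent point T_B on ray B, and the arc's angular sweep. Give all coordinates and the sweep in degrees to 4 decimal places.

center=(22.3872,-6.3842) T_A=(13.4809,-8.7316) T_B=(13.1775,-6.4999) sweep=14.0458

bisector direction at 7.7425° = (0.990884,0.134721)
center distance |VC| = r/sin(θ/2) = 9.210395/sin(82.9771°) = 9.280020
C = V + |VC|·bis = (22.3872,-6.3842)
T_A = V + ((C−V)·d_A)·d_A = V + 1.1346·d_A = (13.4809,-8.7316)
T_B = V + ((C−V)·d_B)·d_B = V + 1.1346·d_B = (13.1775,-6.4999)
sweep = 180° − θ = 14.0458°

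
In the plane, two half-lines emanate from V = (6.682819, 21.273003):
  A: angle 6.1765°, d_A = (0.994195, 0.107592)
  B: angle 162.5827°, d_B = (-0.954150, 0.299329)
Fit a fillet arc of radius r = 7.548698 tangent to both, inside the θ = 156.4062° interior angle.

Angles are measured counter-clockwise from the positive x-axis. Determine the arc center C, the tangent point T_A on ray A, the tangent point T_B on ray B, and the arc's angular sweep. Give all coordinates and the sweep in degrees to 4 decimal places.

center=(7.4381,28.9475) T_A=(8.2502,21.4426) T_B=(5.1785,21.7449) sweep=23.5938

bisector direction at 84.3796° = (0.097937,0.995193)
center distance |VC| = r/sin(θ/2) = 7.548698/sin(78.2031°) = 7.711578
C = V + |VC|·bis = (7.4381,28.9475)
T_A = V + ((C−V)·d_A)·d_A = V + 1.5766·d_A = (8.2502,21.4426)
T_B = V + ((C−V)·d_B)·d_B = V + 1.5766·d_B = (5.1785,21.7449)
sweep = 180° − θ = 23.5938°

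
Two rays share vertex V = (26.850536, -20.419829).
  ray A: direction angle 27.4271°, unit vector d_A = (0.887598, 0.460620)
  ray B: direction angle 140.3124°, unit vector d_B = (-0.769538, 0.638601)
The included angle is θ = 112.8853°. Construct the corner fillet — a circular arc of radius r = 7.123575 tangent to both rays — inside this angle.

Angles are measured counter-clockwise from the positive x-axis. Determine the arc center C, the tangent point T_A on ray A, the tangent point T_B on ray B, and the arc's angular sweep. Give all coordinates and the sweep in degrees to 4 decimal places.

center=(27.7634,-11.9204) T_A=(31.0447,-18.2433) T_B=(23.2143,-17.4023) sweep=67.1147

bisector direction at 83.8697° = (0.106789,0.994282)
center distance |VC| = r/sin(θ/2) = 7.123575/sin(56.4427°) = 8.548294
C = V + |VC|·bis = (27.7634,-11.9204)
T_A = V + ((C−V)·d_A)·d_A = V + 4.7253·d_A = (31.0447,-18.2433)
T_B = V + ((C−V)·d_B)·d_B = V + 4.7253·d_B = (23.2143,-17.4023)
sweep = 180° − θ = 67.1147°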